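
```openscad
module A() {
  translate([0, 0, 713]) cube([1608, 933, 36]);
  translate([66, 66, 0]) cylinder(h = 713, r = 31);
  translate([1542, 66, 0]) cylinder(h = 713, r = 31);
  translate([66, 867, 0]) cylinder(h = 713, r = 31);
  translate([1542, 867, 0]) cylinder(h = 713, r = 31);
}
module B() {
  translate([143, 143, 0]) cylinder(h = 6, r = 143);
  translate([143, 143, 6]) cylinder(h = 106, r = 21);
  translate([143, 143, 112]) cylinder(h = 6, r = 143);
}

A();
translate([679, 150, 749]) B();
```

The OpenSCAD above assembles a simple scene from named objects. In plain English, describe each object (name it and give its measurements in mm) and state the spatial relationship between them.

A is a rectangular dining table. The top is 1608×933×36 mm with its upper surface at z = 749 mm. It stands on four round legs of 62 mm diameter, each leg's bounding box inset 35 mm from the nearest pair of top edges, running from the floor to the underside of the top.

B is a spool: two coaxial disc flanges of radius 143 mm and thickness 6 mm, joined by a core cylinder of radius 21 mm and height 106 mm. The lower flange rests on z = 0 and the three cylinders share a vertical axis.

The spool is on top of the table.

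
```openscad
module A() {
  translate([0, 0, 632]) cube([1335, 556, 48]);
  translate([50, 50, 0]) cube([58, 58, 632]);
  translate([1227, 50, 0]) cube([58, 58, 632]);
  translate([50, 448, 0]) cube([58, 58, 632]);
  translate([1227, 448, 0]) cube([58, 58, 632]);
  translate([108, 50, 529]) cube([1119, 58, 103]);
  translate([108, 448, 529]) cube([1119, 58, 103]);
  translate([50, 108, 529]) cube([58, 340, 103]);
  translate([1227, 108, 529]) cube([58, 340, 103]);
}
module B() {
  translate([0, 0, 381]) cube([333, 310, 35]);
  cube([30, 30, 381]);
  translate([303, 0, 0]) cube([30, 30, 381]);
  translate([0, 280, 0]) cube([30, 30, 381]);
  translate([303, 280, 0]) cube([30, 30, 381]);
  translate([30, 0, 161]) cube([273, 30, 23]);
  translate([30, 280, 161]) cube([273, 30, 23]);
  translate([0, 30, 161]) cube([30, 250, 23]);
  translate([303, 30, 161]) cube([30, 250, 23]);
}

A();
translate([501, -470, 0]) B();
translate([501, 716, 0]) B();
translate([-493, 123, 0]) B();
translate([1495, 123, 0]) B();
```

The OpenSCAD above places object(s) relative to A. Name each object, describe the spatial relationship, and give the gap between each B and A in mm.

Each stool's nearest face is 160 mm from the table's bounding box.

A is a table. B is a stool. Four stools sit around the table at the −y, +y, −x, +x sides. The gap between each stool and the table is 160 mm.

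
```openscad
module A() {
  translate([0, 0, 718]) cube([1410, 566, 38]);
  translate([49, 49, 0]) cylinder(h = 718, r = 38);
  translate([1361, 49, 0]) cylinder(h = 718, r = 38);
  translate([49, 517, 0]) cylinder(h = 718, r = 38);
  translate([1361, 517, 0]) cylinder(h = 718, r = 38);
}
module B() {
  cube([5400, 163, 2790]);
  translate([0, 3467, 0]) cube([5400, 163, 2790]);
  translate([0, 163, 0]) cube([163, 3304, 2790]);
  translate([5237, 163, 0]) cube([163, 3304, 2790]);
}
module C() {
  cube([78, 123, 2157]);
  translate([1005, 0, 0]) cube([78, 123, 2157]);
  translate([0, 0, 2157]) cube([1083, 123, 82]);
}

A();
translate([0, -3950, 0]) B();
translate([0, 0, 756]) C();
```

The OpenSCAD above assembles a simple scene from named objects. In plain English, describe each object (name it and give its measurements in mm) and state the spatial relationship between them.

A is a rectangular dining table. The top is 1410×566×38 mm with its upper surface at z = 756 mm. It stands on four round legs of 76 mm diameter, each leg's bounding box inset 11 mm from the nearest pair of top edges, running from the floor to the underside of the top.

B is a box-shaped house frame (walls only): outside footprint 5400×3630 mm, wall height 2790 mm, wall thickness 163 mm. The two y-facing walls run the full x-width; the two x-facing walls fit between the inner faces of the y-facing walls.

C is a door frame. The clear opening is 927 mm wide and 2157 mm high. Two 78 mm wide jambs, 123 mm deep, stand either side of the opening from the floor to the top of the opening. A 82 mm thick head sits across the top of both jambs, spanning the full outside width of the frame.

The house frame is on the floor beside the table on its −y side. The door frame is on top of the table.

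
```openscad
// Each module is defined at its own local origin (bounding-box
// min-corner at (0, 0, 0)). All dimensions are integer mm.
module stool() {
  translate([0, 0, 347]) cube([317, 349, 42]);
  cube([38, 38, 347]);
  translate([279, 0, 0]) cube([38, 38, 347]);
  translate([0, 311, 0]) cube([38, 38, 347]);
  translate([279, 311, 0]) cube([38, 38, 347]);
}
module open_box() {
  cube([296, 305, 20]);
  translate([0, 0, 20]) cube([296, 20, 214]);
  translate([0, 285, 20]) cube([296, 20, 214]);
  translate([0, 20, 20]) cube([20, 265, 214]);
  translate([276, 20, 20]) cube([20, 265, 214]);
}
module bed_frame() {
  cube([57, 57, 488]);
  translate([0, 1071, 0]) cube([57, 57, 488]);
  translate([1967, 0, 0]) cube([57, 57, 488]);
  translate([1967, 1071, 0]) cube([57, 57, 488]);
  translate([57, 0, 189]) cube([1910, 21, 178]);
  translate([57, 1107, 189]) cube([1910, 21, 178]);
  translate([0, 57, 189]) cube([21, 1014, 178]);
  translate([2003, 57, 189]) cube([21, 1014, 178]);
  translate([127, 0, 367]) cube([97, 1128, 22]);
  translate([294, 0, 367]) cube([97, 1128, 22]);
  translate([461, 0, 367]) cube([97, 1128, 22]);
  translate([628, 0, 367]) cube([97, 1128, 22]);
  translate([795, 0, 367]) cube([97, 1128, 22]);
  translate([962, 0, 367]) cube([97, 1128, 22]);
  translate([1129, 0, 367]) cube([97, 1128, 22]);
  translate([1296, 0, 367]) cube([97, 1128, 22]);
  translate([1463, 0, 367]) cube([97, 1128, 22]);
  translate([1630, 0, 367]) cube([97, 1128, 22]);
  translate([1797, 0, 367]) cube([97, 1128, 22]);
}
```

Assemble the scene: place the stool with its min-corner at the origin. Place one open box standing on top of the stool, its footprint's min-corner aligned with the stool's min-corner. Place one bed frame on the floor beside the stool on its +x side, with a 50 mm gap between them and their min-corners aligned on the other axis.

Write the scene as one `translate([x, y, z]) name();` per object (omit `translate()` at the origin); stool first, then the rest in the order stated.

stool();
translate([0, 0, 389]) open_box();
translate([367, 0, 0]) bed_frame();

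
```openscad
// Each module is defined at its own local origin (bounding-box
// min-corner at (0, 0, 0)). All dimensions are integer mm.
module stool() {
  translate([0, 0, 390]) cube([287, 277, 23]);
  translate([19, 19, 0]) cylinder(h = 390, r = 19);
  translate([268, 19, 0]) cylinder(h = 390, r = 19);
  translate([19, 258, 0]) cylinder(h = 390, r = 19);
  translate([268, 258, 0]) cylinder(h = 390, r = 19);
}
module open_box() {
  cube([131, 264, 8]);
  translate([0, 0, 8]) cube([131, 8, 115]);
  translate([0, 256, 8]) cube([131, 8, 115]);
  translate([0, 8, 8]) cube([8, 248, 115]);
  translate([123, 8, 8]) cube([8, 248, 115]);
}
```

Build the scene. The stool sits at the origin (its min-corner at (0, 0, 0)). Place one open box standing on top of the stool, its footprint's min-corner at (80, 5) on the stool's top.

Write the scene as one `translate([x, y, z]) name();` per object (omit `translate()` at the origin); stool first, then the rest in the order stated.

stool();
translate([80, 5, 413]) open_box();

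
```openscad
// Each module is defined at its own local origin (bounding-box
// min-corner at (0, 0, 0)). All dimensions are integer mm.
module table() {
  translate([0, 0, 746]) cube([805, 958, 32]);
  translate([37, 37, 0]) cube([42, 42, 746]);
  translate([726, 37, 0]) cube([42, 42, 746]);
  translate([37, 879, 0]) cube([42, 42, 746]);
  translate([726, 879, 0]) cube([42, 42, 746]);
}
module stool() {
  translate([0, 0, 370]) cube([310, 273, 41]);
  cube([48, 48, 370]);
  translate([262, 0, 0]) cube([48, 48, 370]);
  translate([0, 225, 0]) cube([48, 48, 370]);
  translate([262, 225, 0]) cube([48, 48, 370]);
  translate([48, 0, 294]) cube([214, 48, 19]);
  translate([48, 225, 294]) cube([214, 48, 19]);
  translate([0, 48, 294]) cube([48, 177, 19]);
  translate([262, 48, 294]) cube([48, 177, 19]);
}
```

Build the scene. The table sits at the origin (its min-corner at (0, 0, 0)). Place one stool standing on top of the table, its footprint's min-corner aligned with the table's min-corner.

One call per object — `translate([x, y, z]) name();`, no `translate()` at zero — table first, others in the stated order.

table();
translate([0, 0, 778]) stool();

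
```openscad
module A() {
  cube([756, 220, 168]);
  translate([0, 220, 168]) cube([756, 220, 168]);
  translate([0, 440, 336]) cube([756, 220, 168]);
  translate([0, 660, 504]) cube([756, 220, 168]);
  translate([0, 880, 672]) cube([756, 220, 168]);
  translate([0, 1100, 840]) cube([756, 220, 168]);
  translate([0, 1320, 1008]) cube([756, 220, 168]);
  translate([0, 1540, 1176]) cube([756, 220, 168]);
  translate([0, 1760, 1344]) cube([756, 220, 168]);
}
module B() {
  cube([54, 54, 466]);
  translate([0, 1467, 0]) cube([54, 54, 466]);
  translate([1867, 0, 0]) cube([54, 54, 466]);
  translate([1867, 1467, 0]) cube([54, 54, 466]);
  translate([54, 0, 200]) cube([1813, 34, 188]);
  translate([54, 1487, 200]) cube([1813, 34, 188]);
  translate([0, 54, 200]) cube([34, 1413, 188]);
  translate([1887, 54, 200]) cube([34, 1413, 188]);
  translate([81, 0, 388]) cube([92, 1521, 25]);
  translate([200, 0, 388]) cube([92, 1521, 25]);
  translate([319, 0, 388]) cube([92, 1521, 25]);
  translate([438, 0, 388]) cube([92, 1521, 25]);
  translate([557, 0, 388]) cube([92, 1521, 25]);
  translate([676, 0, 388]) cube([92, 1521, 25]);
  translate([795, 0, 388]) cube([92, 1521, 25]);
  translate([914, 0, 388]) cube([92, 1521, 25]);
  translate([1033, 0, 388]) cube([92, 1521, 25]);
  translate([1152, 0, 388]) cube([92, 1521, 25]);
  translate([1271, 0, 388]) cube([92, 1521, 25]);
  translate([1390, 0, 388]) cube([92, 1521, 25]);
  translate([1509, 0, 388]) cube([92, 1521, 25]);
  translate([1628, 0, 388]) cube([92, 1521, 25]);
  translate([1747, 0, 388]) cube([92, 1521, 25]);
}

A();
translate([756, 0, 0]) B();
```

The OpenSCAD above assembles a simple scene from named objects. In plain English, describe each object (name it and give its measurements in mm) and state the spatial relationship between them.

A is a straight staircase of 9 solid steps. Each step is 756 mm wide (x), 220 mm deep (y, the going) and 168 mm tall (the rise). The first step rests on the floor; each subsequent step sits one going further in +y and one rise higher in +z, directly behind and above the previous step with no overlap.

B is a bed frame 1921 mm long (x) by 1521 mm wide (y). Four 54×54 mm corner posts, 466 mm tall, at the corners of the footprint. Four rails of 34 mm thickness and 188 mm height run between adjacent posts with their undersides at z = 200 mm, their outer faces flush with the outside of the frame (the two x-running rails run between the posts' inner faces; the two y-running rails run between the posts' inner faces). 15 slats, each 92 mm wide (x) and 25 mm thick, lie across the top of the two x-running rails, running the full 1521 mm width of the frame in y; the slats are evenly spaced along x between the inner faces of the end posts with equal gaps (rounded down to the nearest mm) at the −x end and between each pair — any rounding remainder accumulates at the +x end.

The bed frame is against the staircase's +x side, with their −y faces flush.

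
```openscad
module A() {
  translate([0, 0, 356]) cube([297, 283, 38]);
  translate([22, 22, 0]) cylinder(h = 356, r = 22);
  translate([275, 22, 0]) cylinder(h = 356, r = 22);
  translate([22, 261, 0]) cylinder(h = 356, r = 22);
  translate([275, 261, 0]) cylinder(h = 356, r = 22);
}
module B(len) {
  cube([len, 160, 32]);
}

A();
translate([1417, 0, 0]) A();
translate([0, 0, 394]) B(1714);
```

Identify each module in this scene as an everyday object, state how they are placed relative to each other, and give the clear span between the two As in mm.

A is a stool. B is a beam. A beam spans the tops of two stools. The clear span between the two stools is 1120 mm.

Second stool starts at x = 1417; first ends at x = 297; clear span = 1417 − 297 = 1120 mm.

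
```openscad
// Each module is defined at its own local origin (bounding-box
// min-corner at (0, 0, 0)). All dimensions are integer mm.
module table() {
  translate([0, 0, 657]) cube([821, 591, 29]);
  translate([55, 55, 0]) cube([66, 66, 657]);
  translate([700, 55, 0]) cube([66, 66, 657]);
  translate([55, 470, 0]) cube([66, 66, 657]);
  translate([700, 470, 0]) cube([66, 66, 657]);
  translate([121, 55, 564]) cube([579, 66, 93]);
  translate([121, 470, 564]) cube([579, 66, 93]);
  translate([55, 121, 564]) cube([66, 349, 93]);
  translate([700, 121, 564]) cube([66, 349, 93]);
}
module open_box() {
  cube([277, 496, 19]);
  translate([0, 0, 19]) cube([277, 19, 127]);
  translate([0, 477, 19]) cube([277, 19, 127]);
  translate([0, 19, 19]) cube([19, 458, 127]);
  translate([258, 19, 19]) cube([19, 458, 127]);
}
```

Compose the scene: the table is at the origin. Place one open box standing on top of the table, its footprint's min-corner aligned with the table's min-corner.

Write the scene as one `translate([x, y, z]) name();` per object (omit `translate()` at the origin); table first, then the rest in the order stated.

table();
translate([0, 0, 686]) open_box();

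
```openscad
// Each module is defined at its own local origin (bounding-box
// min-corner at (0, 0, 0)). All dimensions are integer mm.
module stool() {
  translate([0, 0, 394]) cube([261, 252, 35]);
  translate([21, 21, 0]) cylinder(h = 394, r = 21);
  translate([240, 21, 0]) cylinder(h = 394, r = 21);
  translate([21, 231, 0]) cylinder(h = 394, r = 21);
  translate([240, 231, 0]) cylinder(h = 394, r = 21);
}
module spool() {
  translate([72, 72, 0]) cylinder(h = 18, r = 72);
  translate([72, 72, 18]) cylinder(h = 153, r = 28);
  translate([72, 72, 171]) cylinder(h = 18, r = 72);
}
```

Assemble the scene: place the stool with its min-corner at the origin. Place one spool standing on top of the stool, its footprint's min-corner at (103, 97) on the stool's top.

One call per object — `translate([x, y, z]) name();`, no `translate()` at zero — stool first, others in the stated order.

stool();
translate([103, 97, 429]) spool();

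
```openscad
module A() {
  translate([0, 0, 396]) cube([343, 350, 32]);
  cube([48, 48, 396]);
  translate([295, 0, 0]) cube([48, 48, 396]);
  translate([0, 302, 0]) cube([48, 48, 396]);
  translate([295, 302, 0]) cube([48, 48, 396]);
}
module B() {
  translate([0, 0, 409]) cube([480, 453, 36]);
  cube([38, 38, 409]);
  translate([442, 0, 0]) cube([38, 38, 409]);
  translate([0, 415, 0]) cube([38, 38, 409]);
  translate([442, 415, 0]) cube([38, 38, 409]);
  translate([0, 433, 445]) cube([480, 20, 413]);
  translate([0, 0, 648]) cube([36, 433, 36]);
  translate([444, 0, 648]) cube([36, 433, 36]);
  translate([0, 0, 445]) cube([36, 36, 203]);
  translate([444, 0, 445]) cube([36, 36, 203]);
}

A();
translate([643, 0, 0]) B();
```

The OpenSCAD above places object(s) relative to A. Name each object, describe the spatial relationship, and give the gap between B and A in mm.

A is a stool. B is a chair. The chair is on the floor beside the stool on its +x side. The gap between the chair and the stool is 300 mm.

The chair's nearest face is 300 mm from the stool's +x face.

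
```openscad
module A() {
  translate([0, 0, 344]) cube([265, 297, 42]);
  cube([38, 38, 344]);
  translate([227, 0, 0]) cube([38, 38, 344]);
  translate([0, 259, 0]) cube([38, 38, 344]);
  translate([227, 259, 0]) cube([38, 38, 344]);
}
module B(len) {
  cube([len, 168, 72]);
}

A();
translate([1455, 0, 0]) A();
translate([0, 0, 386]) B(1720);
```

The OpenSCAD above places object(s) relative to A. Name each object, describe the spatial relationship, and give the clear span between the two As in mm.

Second stool starts at x = 1455; first ends at x = 265; clear span = 1455 − 265 = 1190 mm.

A is a stool. B is a beam. A beam spans the tops of two stools. The clear span between the two stools is 1190 mm.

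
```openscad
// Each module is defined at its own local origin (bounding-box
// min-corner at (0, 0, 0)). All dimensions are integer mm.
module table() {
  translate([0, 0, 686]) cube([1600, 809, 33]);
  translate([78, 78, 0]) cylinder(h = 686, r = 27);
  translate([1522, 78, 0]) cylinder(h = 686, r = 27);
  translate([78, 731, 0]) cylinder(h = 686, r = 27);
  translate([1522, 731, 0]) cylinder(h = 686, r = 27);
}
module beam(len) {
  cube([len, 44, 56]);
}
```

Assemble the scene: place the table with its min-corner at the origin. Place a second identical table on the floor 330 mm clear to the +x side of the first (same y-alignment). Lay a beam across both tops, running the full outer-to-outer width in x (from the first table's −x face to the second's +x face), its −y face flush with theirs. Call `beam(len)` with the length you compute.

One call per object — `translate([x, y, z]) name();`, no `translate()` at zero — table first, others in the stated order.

table();
translate([1930, 0, 0]) table();
translate([0, 0, 719]) beam(3530);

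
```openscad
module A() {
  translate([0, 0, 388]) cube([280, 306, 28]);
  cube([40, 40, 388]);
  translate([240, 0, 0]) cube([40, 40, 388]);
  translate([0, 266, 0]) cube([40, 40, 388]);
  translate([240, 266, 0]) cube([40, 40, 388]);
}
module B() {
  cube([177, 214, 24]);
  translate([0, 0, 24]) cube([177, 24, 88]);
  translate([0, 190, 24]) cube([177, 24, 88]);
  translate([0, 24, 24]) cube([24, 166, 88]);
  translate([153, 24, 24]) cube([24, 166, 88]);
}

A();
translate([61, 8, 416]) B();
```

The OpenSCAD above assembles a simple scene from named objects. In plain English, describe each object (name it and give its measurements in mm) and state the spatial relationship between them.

A is a simple wooden stool: a rectangular seat 280 mm (x) by 306 mm (y), 28 mm thick, top face at z = 416 mm, on four square legs, each 40×40 mm in cross-section. The legs rest on z = 0, each flush with a corner of the seat.

B is an open-topped rectangular box: outside dimensions 177×214×112 mm, with a uniform wall and base thickness of 24 mm. The base is a full 177×214 slab on the floor; four walls sit on top of the base. The front and back walls (the −y and +y sides) span the full width; the two side walls fit between them.

The open box is on top of the stool.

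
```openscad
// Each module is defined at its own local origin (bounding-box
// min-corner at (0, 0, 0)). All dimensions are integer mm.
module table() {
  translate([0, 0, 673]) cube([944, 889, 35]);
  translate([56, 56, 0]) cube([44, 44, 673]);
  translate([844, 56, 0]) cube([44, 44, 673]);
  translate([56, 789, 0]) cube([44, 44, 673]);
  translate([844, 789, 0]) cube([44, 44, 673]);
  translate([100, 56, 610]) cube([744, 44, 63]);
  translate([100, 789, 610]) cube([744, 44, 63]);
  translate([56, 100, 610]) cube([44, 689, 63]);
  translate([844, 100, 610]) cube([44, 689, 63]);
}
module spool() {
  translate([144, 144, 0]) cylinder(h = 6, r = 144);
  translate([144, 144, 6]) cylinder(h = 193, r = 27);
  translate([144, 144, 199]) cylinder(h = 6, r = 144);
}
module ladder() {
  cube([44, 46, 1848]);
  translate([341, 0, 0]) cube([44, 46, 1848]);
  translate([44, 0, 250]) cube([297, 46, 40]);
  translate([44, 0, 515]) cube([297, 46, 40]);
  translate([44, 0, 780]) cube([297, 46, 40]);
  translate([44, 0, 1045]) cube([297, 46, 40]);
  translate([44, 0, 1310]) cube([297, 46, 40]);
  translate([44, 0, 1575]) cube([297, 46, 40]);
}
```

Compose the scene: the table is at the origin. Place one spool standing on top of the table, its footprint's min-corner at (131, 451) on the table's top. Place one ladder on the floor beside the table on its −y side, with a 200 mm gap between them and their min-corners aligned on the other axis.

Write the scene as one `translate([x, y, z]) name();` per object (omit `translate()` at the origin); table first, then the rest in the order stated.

table();
translate([131, 451, 708]) spool();
translate([0, -246, 0]) ladder();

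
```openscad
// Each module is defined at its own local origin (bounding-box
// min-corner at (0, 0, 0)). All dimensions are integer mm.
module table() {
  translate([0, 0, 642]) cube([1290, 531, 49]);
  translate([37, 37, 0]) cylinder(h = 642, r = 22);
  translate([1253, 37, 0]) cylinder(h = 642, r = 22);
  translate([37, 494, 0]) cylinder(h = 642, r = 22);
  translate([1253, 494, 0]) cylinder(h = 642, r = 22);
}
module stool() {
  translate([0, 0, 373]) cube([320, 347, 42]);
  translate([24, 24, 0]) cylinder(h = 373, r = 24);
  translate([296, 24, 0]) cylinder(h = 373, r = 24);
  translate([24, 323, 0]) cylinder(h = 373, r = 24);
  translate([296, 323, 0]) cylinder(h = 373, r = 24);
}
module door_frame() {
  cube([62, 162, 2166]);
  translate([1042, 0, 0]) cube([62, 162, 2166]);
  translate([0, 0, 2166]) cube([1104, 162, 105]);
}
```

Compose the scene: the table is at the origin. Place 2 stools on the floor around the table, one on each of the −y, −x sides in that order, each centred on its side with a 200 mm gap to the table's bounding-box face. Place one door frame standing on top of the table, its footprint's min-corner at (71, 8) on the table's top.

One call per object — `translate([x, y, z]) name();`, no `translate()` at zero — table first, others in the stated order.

table();
translate([485, -547, 0]) stool();
translate([-520, 92, 0]) stool();
translate([71, 8, 691]) door_frame();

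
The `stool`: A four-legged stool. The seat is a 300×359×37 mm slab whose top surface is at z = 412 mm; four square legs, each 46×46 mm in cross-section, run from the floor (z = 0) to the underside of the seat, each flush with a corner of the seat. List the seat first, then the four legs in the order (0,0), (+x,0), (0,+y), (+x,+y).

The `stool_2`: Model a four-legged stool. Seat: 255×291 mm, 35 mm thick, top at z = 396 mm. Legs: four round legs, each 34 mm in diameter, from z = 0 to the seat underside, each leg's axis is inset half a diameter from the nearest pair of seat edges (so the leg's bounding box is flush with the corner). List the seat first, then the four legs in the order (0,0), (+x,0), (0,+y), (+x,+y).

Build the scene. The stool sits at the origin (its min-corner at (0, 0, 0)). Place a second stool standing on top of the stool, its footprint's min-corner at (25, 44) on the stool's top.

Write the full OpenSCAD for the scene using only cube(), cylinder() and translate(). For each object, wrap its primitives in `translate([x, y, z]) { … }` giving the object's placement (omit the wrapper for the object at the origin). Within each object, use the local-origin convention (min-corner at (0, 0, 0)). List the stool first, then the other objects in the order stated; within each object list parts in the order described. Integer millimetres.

translate([0, 0, 375]) cube([300, 359, 37]);
cube([46, 46, 375]);
translate([254, 0, 0]) cube([46, 46, 375]);
translate([0, 313, 0]) cube([46, 46, 375]);
translate([254, 313, 0]) cube([46, 46, 375]);
translate([25, 44, 412]) {
  translate([0, 0, 361]) cube([255, 291, 35]);
  translate([17, 17, 0]) cylinder(h = 361, r = 17);
  translate([238, 17, 0]) cylinder(h = 361, r = 17);
  translate([17, 274, 0]) cylinder(h = 361, r = 17);
  translate([238, 274, 0]) cylinder(h = 361, r = 17);
}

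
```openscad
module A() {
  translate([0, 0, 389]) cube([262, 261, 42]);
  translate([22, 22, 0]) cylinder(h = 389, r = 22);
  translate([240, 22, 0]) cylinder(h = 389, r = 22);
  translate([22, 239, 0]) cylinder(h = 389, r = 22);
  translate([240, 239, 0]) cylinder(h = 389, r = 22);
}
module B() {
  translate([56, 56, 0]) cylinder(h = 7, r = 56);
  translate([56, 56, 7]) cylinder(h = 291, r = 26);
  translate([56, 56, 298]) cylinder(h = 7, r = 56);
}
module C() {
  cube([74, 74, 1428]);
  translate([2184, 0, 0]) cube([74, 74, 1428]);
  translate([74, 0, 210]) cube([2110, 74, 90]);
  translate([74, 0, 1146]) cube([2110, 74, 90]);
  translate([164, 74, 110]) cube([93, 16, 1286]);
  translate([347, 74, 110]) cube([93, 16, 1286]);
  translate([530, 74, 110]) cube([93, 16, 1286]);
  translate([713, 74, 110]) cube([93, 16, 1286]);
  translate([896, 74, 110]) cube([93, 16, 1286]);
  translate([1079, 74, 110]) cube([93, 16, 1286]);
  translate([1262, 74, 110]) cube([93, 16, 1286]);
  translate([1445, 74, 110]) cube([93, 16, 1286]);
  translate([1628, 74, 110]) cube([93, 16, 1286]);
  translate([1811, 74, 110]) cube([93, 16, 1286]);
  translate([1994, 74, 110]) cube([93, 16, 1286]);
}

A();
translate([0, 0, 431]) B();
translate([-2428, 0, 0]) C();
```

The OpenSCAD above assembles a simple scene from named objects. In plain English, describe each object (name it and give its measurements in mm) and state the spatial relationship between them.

A is a four-legged stool. The seat is a 262×261×42 mm slab whose top surface is at z = 431 mm; four round legs, each 44 mm in diameter, run from the floor (z = 0) to the underside of the seat, each leg's axis is inset half a diameter from the nearest pair of seat edges (so the leg's bounding box is flush with the corner).

B is a spool: two coaxial disc flanges of radius 56 mm and thickness 7 mm, joined by a core cylinder of radius 26 mm and height 291 mm. The lower flange rests on z = 0 and the three cylinders share a vertical axis.

C is a fence section. Two 74×74 mm posts, 1428 mm tall, stand on the floor with a clear span of 2110 mm between their inner faces. Two horizontal rails of 74×90 mm section span the gap between the posts with their undersides at z = 210 mm and z = 1146 mm, flush with the posts' −y face. 11 pickets, each 93 mm wide, 16 mm thick and 1286 mm tall, are fixed to the +y face of the rails with their bottoms at z = 110 mm, evenly spaced across the span with equal gaps (rounded down to the nearest mm) at the −x end and between each pair — any rounding remainder accumulates at the +x end.

The spool is on top of the stool. The fence section is on the floor beside the stool on its −x side.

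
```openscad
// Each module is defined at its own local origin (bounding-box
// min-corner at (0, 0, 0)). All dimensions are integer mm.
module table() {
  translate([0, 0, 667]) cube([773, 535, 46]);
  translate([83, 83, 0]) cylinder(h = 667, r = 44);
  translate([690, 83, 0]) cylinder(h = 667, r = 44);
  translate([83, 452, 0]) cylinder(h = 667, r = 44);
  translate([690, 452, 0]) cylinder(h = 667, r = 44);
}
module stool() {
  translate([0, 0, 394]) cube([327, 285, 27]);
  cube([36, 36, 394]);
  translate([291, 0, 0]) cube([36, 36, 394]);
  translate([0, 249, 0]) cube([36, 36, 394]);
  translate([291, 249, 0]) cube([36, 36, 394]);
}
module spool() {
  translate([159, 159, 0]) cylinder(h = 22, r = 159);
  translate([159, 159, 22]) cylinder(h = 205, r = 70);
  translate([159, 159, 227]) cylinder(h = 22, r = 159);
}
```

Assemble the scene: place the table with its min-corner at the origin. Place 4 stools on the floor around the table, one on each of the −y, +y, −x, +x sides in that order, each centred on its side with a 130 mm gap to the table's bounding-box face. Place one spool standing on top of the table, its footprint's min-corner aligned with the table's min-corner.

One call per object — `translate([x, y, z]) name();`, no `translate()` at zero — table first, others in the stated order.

table();
translate([223, -415, 0]) stool();
translate([223, 665, 0]) stool();
translate([-457, 125, 0]) stool();
translate([903, 125, 0]) stool();
translate([0, 0, 713]) spool();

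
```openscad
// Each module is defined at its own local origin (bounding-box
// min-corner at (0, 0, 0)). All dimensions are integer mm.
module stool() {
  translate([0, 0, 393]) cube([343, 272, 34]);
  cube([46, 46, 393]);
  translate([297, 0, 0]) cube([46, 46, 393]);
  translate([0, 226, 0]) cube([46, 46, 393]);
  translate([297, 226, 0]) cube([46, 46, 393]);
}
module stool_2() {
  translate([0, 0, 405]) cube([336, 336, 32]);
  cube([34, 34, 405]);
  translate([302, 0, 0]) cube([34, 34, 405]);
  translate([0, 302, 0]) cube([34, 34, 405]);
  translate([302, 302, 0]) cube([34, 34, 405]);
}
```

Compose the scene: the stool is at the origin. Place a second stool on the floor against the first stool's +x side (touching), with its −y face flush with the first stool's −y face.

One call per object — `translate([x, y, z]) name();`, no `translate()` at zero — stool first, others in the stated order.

stool();
translate([343, 0, 0]) stool_2();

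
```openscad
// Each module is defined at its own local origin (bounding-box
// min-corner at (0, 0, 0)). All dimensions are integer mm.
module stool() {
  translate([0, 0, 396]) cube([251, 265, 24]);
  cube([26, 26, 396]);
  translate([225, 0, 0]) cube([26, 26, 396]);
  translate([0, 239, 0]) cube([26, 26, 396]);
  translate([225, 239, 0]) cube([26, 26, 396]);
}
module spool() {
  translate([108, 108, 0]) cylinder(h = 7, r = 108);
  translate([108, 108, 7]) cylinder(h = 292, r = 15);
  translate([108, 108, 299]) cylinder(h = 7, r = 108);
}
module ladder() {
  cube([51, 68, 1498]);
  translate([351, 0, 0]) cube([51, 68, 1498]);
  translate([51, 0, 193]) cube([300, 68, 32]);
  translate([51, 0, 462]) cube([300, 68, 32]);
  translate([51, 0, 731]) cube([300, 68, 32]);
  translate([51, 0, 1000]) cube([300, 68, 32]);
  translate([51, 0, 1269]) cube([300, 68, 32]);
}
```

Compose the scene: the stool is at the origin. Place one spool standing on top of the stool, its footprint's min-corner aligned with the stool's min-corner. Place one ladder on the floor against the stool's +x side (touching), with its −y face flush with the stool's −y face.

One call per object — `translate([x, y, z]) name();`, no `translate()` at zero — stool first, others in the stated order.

stool();
translate([0, 0, 420]) spool();
translate([251, 0, 0]) ladder();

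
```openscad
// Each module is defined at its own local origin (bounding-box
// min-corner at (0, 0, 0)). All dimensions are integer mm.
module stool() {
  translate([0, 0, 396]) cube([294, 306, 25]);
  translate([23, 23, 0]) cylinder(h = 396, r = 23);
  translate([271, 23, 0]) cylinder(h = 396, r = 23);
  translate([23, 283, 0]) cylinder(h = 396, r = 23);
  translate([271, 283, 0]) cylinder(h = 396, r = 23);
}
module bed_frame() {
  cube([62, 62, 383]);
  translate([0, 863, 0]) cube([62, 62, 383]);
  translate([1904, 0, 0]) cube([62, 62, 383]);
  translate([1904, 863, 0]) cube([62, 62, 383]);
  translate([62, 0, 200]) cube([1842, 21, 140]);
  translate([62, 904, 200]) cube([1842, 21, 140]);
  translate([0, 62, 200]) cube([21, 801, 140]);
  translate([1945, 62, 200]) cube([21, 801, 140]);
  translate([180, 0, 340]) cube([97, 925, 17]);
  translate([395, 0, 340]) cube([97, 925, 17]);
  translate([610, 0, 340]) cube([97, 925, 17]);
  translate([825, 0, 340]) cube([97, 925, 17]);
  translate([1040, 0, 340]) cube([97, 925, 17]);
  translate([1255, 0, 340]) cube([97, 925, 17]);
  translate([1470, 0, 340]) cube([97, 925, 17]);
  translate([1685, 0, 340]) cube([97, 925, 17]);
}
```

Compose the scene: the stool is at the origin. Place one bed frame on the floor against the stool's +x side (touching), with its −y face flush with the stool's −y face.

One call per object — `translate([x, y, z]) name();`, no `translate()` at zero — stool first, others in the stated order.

stool();
translate([294, 0, 0]) bed_frame();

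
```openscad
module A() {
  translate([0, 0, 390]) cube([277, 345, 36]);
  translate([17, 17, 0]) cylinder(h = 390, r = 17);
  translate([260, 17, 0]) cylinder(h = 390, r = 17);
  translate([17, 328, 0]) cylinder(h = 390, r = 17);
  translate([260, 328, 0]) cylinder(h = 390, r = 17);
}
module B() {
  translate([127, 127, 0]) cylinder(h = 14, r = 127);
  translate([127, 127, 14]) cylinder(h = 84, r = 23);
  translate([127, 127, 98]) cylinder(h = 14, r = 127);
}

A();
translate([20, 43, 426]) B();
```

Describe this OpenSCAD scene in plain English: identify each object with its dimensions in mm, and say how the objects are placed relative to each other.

A is a four-legged stool. The seat is a 277×345×36 mm slab whose top surface is at z = 426 mm; four round legs, each 34 mm in diameter, run from the floor (z = 0) to the underside of the seat, each leg's axis is inset half a diameter from the nearest pair of seat edges (so the leg's bounding box is flush with the corner).

B is a spool: two coaxial disc flanges of radius 127 mm and thickness 14 mm, joined by a core cylinder of radius 23 mm and height 84 mm. The lower flange rests on z = 0 and the three cylinders share a vertical axis.

The spool is on top of the stool.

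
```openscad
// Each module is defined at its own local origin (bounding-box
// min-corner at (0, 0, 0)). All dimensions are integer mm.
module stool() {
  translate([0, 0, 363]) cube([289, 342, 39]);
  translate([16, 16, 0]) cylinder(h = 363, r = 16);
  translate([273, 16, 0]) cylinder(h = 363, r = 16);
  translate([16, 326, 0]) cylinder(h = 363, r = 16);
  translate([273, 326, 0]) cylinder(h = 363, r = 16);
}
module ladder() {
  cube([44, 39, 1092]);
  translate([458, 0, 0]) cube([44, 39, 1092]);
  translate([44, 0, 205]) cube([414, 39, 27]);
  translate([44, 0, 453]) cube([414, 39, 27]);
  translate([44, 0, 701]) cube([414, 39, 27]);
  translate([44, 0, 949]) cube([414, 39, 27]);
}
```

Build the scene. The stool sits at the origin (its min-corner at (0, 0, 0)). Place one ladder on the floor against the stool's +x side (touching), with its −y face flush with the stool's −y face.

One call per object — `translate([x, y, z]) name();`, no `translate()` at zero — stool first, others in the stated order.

stool();
translate([289, 0, 0]) ladder();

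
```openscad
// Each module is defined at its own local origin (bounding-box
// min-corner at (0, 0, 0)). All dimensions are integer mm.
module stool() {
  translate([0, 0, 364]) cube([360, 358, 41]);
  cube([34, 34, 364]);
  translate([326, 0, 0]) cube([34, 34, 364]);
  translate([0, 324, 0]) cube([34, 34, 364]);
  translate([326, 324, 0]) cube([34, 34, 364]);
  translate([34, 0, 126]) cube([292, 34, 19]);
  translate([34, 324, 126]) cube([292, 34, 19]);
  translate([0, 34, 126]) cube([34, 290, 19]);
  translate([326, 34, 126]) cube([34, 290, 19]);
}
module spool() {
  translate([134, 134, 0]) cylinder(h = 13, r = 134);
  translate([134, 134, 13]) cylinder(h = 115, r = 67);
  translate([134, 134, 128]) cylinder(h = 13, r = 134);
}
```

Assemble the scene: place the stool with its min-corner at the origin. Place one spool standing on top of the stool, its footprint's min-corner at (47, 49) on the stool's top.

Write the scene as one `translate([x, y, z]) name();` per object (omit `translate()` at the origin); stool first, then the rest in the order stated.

stool();
translate([47, 49, 405]) spool();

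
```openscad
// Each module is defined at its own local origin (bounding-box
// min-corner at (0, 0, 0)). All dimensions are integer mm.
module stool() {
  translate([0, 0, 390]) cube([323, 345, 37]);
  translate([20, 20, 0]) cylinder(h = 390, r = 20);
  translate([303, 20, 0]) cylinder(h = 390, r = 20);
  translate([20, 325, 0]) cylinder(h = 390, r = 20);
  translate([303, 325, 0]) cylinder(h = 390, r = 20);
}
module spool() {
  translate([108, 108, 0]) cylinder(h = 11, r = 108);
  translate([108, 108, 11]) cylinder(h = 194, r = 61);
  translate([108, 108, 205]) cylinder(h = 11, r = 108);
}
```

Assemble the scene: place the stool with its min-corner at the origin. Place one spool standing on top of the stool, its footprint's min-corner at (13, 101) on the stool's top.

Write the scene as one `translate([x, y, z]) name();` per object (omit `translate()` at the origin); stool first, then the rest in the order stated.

stool();
translate([13, 101, 427]) spool();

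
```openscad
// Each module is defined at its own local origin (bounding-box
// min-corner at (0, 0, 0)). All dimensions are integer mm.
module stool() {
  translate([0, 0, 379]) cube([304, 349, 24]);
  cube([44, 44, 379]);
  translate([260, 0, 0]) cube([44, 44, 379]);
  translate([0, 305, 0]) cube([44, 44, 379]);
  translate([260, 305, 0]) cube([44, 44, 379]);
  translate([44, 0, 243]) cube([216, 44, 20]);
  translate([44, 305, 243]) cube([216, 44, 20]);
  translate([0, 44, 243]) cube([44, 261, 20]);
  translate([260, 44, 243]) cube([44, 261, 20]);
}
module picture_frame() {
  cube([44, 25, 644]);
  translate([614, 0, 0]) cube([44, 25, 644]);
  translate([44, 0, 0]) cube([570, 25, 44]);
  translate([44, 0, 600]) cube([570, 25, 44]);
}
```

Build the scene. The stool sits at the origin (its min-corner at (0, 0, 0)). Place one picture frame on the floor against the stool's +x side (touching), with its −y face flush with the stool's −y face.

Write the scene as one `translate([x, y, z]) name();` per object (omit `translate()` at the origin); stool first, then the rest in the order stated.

stool();
translate([304, 0, 0]) picture_frame();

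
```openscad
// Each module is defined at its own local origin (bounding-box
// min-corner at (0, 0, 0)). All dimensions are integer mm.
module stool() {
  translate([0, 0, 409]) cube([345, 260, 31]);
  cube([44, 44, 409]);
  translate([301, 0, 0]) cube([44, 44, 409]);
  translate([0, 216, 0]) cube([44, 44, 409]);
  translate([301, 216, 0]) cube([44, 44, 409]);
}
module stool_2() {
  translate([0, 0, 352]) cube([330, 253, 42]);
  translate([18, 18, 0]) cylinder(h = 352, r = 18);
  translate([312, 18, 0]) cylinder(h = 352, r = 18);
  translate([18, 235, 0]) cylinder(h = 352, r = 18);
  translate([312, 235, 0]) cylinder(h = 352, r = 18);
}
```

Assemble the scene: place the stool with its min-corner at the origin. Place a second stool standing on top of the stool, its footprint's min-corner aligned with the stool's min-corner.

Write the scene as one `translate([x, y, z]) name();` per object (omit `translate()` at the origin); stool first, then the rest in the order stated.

stool();
translate([0, 0, 440]) stool_2();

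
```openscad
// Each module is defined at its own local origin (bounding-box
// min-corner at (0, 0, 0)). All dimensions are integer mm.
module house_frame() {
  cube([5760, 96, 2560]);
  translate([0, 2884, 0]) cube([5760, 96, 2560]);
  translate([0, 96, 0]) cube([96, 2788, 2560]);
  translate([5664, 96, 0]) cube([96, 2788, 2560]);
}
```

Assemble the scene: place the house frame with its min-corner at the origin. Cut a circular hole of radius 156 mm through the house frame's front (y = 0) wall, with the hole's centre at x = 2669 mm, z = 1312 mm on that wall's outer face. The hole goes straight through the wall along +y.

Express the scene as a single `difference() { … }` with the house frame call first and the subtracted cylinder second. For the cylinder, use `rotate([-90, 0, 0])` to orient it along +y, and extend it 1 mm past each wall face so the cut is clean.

difference() {
  house_frame();
  translate([2669, -1, 1312]) rotate([-90, 0, 0]) cylinder(h = 98, r = 156);
}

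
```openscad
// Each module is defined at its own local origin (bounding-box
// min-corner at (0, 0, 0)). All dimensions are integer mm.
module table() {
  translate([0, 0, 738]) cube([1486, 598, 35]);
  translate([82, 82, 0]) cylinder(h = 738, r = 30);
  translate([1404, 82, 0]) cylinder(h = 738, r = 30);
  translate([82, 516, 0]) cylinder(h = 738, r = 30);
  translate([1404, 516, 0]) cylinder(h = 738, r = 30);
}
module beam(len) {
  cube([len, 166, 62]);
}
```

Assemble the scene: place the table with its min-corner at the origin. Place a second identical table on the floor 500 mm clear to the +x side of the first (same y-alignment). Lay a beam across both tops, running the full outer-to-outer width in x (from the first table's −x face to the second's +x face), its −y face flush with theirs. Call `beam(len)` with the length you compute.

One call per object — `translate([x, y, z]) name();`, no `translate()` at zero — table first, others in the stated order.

table();
translate([1986, 0, 0]) table();
translate([0, 0, 773]) beam(3472);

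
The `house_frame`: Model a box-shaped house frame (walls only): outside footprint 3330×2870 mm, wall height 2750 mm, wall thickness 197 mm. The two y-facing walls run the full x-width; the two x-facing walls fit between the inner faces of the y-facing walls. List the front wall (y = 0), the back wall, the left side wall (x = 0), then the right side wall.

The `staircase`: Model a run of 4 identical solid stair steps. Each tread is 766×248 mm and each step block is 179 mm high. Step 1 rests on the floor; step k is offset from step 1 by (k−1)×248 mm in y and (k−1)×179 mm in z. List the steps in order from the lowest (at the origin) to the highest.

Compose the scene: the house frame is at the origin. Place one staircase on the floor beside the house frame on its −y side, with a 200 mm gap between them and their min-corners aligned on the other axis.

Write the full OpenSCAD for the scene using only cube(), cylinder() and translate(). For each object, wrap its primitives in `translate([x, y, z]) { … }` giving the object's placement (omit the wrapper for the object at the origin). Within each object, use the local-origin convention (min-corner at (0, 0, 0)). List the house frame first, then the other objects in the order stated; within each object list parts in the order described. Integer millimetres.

cube([3330, 197, 2750]);
translate([0, 2673, 0]) cube([3330, 197, 2750]);
translate([0, 197, 0]) cube([197, 2476, 2750]);
translate([3133, 197, 0]) cube([197, 2476, 2750]);
translate([0, -1192, 0]) {
  cube([766, 248, 179]);
  translate([0, 248, 179]) cube([766, 248, 179]);
  translate([0, 496, 358]) cube([766, 248, 179]);
  translate([0, 744, 537]) cube([766, 248, 179]);
}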